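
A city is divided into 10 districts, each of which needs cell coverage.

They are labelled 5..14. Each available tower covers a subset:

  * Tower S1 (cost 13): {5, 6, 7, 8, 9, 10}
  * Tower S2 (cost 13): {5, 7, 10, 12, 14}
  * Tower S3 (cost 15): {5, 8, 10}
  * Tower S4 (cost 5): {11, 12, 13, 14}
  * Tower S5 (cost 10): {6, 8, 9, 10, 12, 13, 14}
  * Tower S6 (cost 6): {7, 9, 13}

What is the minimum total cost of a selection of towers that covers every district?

S1, S4 together cover every district (S1 ∪ S4 = {5, 6, 7, 8, 9, 10, 11, 12, 13, 14}); total cost 13 + 5 = 18.
No covering selection has total cost below 18.

18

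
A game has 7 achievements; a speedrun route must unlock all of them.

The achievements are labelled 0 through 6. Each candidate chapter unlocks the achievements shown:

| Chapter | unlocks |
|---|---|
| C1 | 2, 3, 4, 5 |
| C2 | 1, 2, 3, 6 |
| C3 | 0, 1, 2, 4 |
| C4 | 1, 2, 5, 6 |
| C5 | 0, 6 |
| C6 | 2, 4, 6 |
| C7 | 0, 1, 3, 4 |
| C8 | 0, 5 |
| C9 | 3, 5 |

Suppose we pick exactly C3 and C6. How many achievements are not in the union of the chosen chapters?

2

Union of C3, C6 = {0, 1, 2, 4, 6}.
Not covered: 3, 5 — 2 achievements.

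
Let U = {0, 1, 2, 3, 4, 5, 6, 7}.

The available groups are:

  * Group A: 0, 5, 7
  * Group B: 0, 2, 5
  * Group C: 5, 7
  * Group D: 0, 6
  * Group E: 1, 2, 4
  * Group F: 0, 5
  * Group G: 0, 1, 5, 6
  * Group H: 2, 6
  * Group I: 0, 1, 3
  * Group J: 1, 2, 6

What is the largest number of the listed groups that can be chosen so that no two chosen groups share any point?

3

C, H, I are pairwise disjoint (C={5,7}; H={2,6}; I={0,1,3}).
Every remaining group overlaps one of these, and no 4 of the listed groups are pairwise disjoint, so 3 is the maximum.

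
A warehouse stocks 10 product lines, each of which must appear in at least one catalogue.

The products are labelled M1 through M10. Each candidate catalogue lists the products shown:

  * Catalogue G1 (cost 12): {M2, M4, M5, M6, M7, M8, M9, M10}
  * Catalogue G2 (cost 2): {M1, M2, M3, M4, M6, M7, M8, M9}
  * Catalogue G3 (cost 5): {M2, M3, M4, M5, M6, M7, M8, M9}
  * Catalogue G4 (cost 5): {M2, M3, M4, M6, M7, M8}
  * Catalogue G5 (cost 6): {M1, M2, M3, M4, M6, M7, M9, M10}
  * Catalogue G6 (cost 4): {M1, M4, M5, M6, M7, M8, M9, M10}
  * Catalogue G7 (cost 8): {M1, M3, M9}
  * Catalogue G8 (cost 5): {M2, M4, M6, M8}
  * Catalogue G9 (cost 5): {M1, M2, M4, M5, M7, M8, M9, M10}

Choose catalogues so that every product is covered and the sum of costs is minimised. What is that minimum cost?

G2, G6 together cover every product (G2 ∪ G6 = {M1, M2, M3, M4, M5, M6, M7, M8, M9, M10}); total cost 2 + 4 = 6.
No covering selection has total cost below 6.

6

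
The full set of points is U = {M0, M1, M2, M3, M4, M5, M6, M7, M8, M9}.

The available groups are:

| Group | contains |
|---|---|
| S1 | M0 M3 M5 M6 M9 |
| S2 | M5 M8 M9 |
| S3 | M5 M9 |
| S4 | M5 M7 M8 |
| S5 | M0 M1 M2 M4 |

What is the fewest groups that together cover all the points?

Take {S1, S4, S5}. Their union is {M0, M1, M2, M3, M4, M5, M6, M7, M8, M9}, which is all 10 points.
Only S5 contains M1, so S5 is forced; the remaining 6 points need at least 2 more groups (each remaining group adds at most 4) — so at least 3 groups are needed, and 3 is optimal.

3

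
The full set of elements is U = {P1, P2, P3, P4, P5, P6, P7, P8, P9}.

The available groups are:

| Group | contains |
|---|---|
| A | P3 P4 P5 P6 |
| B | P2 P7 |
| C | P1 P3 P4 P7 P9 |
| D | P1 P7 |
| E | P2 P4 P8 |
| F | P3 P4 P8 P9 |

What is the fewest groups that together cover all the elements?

A and C and E together: A ∪ C ∪ E = {P1, P2, P3, P4, P5, P6, P7, P8, P9} — every element is covered.
Only A contains P5, so A is forced; the remaining 5 elements need at least 2 more groups (each remaining group adds at most 3) — so at least 3 groups are needed, and 3 is optimal.

3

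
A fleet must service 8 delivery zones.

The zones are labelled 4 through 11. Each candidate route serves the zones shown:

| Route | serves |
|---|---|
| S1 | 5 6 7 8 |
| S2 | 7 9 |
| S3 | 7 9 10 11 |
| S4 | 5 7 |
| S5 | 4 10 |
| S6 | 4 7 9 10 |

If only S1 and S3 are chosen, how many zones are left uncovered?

1

Union of S1, S3 = {5, 6, 7, 8, 9, 10, 11}.
Not covered: 4 — 1 zone.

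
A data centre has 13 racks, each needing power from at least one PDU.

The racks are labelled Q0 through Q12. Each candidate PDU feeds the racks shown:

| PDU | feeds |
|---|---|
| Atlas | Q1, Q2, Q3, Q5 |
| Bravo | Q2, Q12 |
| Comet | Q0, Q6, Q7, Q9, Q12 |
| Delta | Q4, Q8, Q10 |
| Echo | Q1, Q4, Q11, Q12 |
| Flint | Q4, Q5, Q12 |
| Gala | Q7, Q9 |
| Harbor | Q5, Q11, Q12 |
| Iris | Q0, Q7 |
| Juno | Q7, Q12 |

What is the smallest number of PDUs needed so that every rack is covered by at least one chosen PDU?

4

Take {Atlas, Comet, Delta, Echo}. Their union is {Q0, Q1, Q2, Q3, Q4, Q5, Q6, Q7, Q8, Q9, Q10, Q11, Q12}, which is all 13 racks.
No 3 of the 10 PDUs cover everything (all 120 combinations miss at least one rack), so 4 is optimal.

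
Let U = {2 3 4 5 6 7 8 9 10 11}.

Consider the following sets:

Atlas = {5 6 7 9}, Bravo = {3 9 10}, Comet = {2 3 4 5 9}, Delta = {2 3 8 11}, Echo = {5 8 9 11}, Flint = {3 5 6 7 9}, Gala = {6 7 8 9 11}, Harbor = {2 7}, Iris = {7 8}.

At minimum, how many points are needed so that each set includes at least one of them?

3

H = {3, 7, 8} meets every set (each contains at least one member of H), and |H| = 3.
No choice of 2 points meets every set, so 3 is the minimum.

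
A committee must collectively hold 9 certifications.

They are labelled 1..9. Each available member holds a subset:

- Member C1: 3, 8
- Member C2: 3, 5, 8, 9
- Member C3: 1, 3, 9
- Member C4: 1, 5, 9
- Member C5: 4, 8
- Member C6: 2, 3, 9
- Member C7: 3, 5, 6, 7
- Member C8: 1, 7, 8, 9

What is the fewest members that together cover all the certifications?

Take {C5, C6, C7, C8}. Their union is {1, 2, 3, 4, 5, 6, 7, 8, 9}, which is all 9 certifications.
No 3 of the 8 members cover everything (all 56 combinations miss at least one certification), so 4 is optimal.

4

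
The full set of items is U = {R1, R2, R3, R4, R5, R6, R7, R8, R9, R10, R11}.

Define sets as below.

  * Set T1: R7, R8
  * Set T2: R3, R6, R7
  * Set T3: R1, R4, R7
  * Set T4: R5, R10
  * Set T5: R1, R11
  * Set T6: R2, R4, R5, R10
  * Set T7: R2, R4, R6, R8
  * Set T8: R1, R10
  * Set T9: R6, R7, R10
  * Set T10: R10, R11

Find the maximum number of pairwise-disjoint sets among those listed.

T4, T5, T7 are pairwise disjoint (T4={R5,R10}; T5={R1,R11}; T7={R2,R4,R6,R8}).
Every remaining set overlaps one of these, and no 4 of the listed sets are pairwise disjoint, so 3 is the maximum.

3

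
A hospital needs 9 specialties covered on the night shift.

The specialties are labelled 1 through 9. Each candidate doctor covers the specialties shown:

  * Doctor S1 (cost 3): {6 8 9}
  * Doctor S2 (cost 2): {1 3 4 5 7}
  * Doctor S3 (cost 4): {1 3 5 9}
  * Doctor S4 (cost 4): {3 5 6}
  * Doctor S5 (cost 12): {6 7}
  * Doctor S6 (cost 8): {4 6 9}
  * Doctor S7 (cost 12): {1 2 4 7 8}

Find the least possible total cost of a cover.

17

S1, S2, S7 together cover every specialty (S1 ∪ S2 ∪ S7 = {1, 2, 3, 4, 5, 6, 7, 8, 9}); total cost 3 + 2 + 12 = 17.
No covering selection has total cost below 17.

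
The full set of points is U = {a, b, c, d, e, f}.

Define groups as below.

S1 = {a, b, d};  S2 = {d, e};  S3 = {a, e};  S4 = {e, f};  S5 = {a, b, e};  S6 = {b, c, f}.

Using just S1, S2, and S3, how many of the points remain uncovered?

Union of S1, S2, S3 = {a, b, d, e}.
Not covered: c, f — 2 points.

2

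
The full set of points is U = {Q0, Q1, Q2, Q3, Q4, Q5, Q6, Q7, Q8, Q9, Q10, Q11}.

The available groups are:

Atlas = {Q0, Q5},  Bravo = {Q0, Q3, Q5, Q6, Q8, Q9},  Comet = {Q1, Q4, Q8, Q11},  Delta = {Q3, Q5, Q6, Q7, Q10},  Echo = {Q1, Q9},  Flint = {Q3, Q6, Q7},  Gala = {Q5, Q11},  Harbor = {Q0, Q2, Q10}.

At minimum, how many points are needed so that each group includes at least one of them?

H = {Q1, Q2, Q5, Q7} meets every group (each contains at least one member of H), and |H| = 4.
The groups Echo, Flint, Gala, Harbor are pairwise disjoint, so any hitting set needs a separate point for each — at least 4. Hence 4 is optimal.

4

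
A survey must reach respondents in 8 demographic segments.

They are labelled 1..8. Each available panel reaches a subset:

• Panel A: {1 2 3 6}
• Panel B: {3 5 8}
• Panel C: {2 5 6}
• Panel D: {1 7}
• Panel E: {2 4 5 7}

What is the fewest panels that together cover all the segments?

Take {A, B, E}. Their union is {1, 2, 3, 4, 5, 6, 7, 8}, which is all 8 segments.
Only E contains 4, so E is forced; the remaining 4 segments need at least 2 more panels (each remaining panel adds at most 3) — so at least 3 panels are needed, and 3 is optimal.

3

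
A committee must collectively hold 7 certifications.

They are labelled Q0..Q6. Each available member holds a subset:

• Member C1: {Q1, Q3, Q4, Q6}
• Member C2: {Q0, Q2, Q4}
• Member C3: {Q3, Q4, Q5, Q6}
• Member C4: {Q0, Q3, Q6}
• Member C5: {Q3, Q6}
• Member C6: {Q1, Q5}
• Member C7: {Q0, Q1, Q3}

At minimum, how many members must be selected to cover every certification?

3

Take {C1, C2, C6}. Their union is {Q0, Q1, Q2, Q3, Q4, Q5, Q6}, which is all 7 certifications.
Only C2 contains Q2, so C2 is forced; the remaining 4 certifications need at least 2 more members (each remaining member adds at most 3) — so at least 3 members are needed, and 3 is optimal.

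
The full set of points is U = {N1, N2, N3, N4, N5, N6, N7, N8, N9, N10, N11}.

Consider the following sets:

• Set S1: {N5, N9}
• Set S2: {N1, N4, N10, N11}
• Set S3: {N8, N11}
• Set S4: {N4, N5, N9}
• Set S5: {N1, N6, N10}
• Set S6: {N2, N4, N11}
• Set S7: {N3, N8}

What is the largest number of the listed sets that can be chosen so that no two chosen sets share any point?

4

S1, S5, S6, S7 are pairwise disjoint (S1={N5,N9}; S5={N1,N6,N10}; S6={N2,N4,N11}; S7={N3,N8}).
Every remaining set overlaps one of these, and no 5 of the listed sets are pairwise disjoint, so 4 is the maximum.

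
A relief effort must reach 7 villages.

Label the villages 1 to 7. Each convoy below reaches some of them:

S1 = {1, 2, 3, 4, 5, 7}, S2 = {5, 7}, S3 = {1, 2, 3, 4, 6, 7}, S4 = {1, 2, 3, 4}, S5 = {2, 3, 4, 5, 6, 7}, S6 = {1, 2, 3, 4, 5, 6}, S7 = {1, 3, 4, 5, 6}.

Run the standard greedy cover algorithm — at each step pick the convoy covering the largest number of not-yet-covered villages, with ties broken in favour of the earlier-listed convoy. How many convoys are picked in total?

2

Greedy: pick S1 (covers 6 new) → pick S3 (covers 1 new). Total picks: 2.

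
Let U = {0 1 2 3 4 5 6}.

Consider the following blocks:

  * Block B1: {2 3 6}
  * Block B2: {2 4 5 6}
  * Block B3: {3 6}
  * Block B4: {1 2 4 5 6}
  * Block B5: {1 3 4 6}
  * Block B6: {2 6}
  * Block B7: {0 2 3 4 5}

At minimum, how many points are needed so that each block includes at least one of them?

The 2 points {2, 6} hit every block.
No single point lies in every block, so at least 2 are needed and 2 is optimal.

2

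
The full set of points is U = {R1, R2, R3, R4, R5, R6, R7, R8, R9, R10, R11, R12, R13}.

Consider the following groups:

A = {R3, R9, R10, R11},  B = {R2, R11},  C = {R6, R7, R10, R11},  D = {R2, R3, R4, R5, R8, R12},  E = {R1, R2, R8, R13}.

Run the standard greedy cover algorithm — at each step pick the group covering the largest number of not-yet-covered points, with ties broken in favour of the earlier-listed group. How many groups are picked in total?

4

Greedy: pick D (covers 6 new) → pick C (covers 4 new) → pick E (covers 2 new) → pick A (covers 1 new). Total picks: 4.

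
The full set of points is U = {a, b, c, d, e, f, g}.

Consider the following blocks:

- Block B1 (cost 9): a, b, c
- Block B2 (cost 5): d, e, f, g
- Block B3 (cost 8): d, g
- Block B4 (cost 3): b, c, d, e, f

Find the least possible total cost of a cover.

14

B1, B2 together cover every point (B1 ∪ B2 = {a, b, c, d, e, f, g}); total cost 9 + 5 = 14.
The greedy pick B4, B2, B1 costs 17; no covering selection beats 14.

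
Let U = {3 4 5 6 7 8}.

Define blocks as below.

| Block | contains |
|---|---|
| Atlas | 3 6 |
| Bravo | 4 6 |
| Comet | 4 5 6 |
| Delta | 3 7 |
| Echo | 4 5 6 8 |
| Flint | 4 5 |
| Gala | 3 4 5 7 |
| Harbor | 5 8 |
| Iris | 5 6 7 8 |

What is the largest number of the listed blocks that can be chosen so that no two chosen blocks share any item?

Bravo, Delta, Harbor are pairwise disjoint (Bravo={4,6}; Delta={3,7}; Harbor={5,8}).
Every remaining block overlaps one of these, and no 4 of the listed blocks are pairwise disjoint, so 3 is the maximum.

3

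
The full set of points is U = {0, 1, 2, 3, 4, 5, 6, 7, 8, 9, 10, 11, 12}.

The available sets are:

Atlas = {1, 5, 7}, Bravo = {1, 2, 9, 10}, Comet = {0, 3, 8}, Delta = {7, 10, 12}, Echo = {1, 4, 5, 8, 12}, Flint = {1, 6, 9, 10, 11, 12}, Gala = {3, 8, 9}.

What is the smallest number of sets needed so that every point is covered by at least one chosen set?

5

Bravo, Comet, Delta, Echo, and Flint cover everything between them: the union {0, 1, 2, 3, 4, 5, 6, 7, 8, 9, 10, 11, 12} is all of U.
No 4 of the 7 sets cover everything (all 35 combinations miss at least one point), so 5 is optimal.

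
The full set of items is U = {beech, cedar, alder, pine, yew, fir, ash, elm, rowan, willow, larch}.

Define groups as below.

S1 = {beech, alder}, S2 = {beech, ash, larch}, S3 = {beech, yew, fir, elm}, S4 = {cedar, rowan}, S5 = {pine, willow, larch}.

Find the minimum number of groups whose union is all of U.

5

S1 and S2 and S3 and S4 and S5 together: S1 ∪ S2 ∪ S3 ∪ S4 ∪ S5 = {beech, cedar, alder, pine, yew, fir, ash, elm, rowan, willow, larch} — every item is covered.
No 4 of the 5 groups cover everything (all 5 combinations miss at least one item), so 5 is optimal.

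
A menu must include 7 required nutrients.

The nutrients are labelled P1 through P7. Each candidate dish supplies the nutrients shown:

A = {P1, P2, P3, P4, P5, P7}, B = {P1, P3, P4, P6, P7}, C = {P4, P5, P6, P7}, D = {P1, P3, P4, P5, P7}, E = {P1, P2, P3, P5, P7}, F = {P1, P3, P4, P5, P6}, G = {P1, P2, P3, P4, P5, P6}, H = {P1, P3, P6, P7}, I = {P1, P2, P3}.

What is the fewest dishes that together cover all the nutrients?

Take {B, G}. Their union is {P1, P2, P3, P4, P5, P6, P7}, which is all 7 nutrients.
No single dish has all 7 nutrients (the largest, A, has 6), so 2 is optimal.

2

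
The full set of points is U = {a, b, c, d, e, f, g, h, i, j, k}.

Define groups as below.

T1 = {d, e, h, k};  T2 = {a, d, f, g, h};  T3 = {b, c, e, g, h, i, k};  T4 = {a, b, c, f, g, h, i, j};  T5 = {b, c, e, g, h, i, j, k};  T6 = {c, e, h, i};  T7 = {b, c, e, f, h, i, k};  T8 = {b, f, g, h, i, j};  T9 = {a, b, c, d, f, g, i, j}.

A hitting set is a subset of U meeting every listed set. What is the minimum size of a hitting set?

2

T = {b, h} meets every group (each contains at least one member of T), and |T| = 2.
No single point lies in every group, so at least 2 are needed and 2 is optimal.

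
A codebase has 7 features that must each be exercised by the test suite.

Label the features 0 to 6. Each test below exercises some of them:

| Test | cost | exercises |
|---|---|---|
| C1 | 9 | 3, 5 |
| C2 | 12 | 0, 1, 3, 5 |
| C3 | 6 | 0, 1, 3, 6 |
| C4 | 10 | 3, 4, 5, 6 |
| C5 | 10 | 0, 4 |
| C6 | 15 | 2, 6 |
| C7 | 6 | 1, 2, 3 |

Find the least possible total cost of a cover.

C3, C4, C7 together cover every feature (C3 ∪ C4 ∪ C7 = {0, 1, 2, 3, 4, 5, 6}); total cost 6 + 10 + 6 = 22.
No covering selection has total cost below 22.

22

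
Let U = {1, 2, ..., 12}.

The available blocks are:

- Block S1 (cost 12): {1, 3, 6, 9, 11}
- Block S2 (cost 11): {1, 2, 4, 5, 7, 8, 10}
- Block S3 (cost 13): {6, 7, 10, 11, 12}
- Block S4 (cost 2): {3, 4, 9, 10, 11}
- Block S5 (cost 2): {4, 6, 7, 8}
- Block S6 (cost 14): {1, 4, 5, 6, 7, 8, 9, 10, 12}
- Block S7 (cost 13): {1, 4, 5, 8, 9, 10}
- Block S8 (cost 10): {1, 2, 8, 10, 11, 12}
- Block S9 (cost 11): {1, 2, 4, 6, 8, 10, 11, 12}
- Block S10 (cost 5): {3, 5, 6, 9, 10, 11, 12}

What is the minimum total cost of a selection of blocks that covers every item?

16

S2, S10 together cover every item (S2 ∪ S10 = {1, 2, 3, 4, 5, 6, 7, 8, 9, 10, 11, 12}); total cost 11 + 5 = 16.
The greedy pick S4, S5, S10, S8 costs 19; no covering selection beats 16.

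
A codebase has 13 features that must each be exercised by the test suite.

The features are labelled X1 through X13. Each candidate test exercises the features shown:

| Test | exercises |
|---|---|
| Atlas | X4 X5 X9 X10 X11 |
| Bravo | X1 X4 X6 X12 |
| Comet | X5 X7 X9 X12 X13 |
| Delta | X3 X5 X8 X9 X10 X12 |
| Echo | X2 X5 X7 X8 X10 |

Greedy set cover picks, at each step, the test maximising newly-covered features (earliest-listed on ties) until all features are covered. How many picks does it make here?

Greedy: pick Delta (covers 6 new) → pick Bravo (covers 3 new) → pick Comet (covers 2 new) → pick Atlas (covers 1 new) → pick Echo (covers 1 new). Total picks: 5.

5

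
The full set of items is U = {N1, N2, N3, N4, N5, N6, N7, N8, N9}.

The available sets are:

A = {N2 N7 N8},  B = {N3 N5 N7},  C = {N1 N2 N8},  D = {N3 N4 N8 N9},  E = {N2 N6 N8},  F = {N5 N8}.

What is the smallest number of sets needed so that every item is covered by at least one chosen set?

4

B and C and D and E together: B ∪ C ∪ D ∪ E = {N1, N2, N3, N4, N5, N6, N7, N8, N9} — every item is covered.
Only D contains N4, so D is forced; the remaining 5 items need at least 3 more sets (each remaining set adds at most 2) — so at least 4 sets are needed, and 4 is optimal.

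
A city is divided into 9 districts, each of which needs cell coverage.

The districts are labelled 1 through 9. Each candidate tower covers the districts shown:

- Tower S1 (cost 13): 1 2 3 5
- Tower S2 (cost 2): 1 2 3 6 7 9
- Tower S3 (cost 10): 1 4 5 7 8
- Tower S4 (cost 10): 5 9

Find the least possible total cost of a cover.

S2, S3 together cover every district (S2 ∪ S3 = {1, 2, 3, 4, 5, 6, 7, 8, 9}); total cost 2 + 10 = 12.
No covering selection has total cost below 12.

12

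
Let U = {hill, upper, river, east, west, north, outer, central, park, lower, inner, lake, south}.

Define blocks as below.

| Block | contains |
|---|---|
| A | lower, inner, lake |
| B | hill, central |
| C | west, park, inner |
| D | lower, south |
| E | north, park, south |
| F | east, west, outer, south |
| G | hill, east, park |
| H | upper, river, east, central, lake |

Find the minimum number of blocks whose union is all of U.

Take {A, E, F, G, H}. Their union is {hill, upper, river, east, west, north, outer, central, park, lower, inner, lake, south}, which is all 13 points.
No 4 of the 8 blocks cover everything (all 70 combinations miss at least one point), so 5 is optimal.

5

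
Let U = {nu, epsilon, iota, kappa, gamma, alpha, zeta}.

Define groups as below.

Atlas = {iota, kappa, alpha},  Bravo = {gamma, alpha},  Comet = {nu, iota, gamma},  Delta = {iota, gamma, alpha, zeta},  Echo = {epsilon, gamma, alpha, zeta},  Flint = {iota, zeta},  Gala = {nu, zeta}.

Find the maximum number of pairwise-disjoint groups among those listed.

2

Bravo, Gala are pairwise disjoint (Bravo={gamma,alpha}; Gala={nu,zeta}).
Every remaining group overlaps one of these, and no 3 of the listed groups are pairwise disjoint, so 2 is the maximum.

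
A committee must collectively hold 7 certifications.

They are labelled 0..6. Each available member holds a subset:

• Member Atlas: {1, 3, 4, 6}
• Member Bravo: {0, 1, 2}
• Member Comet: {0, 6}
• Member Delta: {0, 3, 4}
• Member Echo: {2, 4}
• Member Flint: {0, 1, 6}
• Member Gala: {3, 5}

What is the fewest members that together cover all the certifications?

3

Take {Echo, Flint, Gala}. Their union is {0, 1, 2, 3, 4, 5, 6}, which is all 7 certifications.
Only Gala contains 5, so Gala is forced; the remaining 5 certifications need at least 2 more members (each remaining member adds at most 3) — so at least 3 members are needed, and 3 is optimal.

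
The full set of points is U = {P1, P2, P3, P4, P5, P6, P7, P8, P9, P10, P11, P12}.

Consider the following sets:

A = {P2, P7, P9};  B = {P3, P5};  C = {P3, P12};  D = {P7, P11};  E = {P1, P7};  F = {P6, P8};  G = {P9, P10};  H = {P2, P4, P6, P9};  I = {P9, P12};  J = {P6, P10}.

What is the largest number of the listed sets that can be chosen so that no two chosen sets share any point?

4

B, D, I, J are pairwise disjoint (B={P3,P5}; D={P7,P11}; I={P9,P12}; J={P6,P10}).
Every remaining set overlaps one of these, and no 5 of the listed sets are pairwise disjoint, so 4 is the maximum.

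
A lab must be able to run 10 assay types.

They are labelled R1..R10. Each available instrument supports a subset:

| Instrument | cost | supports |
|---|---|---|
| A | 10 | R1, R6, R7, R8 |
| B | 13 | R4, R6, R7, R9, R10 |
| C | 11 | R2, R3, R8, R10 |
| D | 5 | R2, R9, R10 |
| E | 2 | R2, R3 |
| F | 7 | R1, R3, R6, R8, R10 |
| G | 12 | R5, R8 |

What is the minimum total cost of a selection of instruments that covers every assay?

B, E, F, G together cover every assay (B ∪ E ∪ F ∪ G = {R1, R2, R3, R4, R5, R6, R7, R8, R9, R10}); total cost 13 + 2 + 7 + 12 = 34.
No covering selection has total cost below 34.

34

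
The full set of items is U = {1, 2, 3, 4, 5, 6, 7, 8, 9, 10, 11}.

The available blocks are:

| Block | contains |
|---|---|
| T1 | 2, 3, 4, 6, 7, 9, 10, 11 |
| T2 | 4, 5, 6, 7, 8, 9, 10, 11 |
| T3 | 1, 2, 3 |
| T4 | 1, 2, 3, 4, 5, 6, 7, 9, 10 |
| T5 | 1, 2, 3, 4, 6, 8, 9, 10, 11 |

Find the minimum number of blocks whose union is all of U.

2

T4 and T5 cover everything between them: the union {1, 2, 3, 4, 5, 6, 7, 8, 9, 10, 11} is all of U.
No single block has all 11 items (the largest, T4, has 9), so 2 is optimal.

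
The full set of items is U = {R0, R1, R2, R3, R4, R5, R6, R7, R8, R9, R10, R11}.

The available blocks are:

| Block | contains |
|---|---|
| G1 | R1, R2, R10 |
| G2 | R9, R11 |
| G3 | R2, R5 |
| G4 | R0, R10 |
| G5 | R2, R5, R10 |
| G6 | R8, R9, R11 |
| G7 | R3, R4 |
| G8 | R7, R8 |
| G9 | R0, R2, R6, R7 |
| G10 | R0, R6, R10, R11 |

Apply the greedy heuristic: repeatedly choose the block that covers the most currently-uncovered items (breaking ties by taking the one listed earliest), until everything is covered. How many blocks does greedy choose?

5

Greedy: pick G9 (covers 4 new) → pick G6 (covers 3 new) → pick G1 (covers 2 new) → pick G7 (covers 2 new) → pick G3 (covers 1 new). Total picks: 5.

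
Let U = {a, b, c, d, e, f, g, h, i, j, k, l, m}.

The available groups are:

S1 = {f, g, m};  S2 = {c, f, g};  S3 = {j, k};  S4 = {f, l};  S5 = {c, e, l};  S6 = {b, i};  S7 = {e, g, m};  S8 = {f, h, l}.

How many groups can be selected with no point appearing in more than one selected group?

S1, S3, S5, S6 are pairwise disjoint (S1={f,g,m}; S3={j,k}; S5={c,e,l}; S6={b,i}).
Every remaining group overlaps one of these, and no 5 of the listed groups are pairwise disjoint, so 4 is the maximum.

4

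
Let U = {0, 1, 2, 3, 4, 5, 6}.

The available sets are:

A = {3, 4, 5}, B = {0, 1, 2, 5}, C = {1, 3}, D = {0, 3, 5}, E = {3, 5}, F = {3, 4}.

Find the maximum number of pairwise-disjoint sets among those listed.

B, F are pairwise disjoint (B={0,1,2,5}; F={3,4}).
Every remaining set overlaps one of these, and no 3 of the listed sets are pairwise disjoint, so 2 is the maximum.

2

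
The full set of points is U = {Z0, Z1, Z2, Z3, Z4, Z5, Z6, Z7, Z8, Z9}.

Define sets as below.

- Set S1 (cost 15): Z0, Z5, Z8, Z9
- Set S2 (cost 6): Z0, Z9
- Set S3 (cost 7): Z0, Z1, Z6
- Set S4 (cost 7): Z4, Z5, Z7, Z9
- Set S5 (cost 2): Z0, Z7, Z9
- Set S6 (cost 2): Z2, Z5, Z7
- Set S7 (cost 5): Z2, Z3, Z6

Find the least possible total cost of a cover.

S1, S3, S4, S7 together cover every point (S1 ∪ S3 ∪ S4 ∪ S7 = {Z0, Z1, Z2, Z3, Z4, Z5, Z6, Z7, Z8, Z9}); total cost 15 + 7 + 7 + 5 = 34.
The greedy pick S5, S6, S7, S3, S4, S1 costs 38; no covering selection beats 34.

34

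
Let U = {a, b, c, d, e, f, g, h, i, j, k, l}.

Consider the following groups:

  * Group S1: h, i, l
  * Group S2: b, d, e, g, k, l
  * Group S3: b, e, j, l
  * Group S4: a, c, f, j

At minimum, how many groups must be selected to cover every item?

3

S1 and S2 and S4 together: S1 ∪ S2 ∪ S4 = {a, b, c, d, e, f, g, h, i, j, k, l} — every item is covered.
Only S4 contains a, so S4 is forced; the remaining 8 items need at least 2 more groups (each remaining group adds at most 6) — so at least 3 groups are needed, and 3 is optimal.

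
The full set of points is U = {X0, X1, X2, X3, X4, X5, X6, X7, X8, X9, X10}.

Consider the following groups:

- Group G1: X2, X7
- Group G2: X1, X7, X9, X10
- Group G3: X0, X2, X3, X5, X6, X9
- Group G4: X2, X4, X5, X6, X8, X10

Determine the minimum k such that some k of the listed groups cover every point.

Take {G2, G3, G4}. Their union is {X0, X1, X2, X3, X4, X5, X6, X7, X8, X9, X10}, which is all 11 points.
Only G3 contains X0, so G3 is forced; the remaining 5 points need at least 2 more groups (each remaining group adds at most 3) — so at least 3 groups are needed, and 3 is optimal.

3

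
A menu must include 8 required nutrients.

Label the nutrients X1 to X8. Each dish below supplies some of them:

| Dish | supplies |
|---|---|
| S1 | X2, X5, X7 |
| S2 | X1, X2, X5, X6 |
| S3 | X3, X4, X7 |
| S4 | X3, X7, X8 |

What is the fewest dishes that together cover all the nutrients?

3

Take {S2, S3, S4}. Their union is {X1, X2, X3, X4, X5, X6, X7, X8}, which is all 8 nutrients.
Only S2 contains X1, so S2 is forced; the remaining 4 nutrients need at least 2 more dishes (each remaining dish adds at most 3) — so at least 3 dishes are needed, and 3 is optimal.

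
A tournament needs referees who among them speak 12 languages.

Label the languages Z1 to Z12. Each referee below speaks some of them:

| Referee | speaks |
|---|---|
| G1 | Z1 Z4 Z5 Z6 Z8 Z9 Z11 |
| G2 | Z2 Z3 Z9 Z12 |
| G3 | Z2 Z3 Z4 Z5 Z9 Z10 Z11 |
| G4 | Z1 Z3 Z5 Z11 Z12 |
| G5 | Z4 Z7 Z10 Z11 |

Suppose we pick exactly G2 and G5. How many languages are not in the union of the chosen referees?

4

Union of G2, G5 = {Z2, Z3, Z4, Z7, Z9, Z10, Z11, Z12}.
Not covered: Z1, Z5, Z6, Z8 — 4 languages.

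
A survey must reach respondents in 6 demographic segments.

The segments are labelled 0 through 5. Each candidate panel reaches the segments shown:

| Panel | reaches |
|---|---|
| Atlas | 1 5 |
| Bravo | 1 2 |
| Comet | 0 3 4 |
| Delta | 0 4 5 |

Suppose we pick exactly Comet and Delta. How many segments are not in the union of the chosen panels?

Union of Comet, Delta = {0, 3, 4, 5}.
Not covered: 1, 2 — 2 segments.

2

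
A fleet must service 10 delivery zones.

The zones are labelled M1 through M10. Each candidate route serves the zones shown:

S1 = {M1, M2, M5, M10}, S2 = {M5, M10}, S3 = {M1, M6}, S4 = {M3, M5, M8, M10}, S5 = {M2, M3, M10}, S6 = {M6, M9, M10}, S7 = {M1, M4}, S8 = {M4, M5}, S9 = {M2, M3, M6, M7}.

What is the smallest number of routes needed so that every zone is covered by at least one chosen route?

S4 and S6 and S7 and S9 together: S4 ∪ S6 ∪ S7 ∪ S9 = {M1, M2, M3, M4, M5, M6, M7, M8, M9, M10} — every zone is covered.
Only S6 contains M9, so S6 is forced; the remaining 7 zones need at least 3 more routes (each remaining route adds at most 3) — so at least 4 routes are needed, and 4 is optimal.

4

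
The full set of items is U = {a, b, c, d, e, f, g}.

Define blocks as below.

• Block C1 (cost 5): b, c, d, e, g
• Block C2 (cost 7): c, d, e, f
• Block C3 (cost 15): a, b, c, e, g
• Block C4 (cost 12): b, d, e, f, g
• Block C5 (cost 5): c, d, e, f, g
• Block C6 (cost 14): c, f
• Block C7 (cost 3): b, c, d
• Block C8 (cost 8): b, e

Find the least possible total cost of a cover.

20

C3, C5 together cover every item (C3 ∪ C5 = {a, b, c, d, e, f, g}); total cost 15 + 5 = 20.
The greedy pick C1, C5, C3 costs 25; no covering selection beats 20.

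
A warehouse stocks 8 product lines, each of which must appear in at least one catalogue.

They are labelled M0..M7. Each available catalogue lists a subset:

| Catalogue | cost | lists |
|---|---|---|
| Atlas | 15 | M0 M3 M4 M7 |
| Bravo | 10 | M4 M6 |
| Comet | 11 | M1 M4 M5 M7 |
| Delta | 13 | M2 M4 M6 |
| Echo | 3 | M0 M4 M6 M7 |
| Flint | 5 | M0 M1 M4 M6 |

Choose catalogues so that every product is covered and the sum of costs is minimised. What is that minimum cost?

39

Atlas, Comet, Delta together cover every product (Atlas ∪ Comet ∪ Delta = {M0, M1, M2, M3, M4, M5, M6, M7}); total cost 15 + 11 + 13 = 39.
The greedy pick Echo, Flint, Comet, Delta, Atlas costs 47; no covering selection beats 39.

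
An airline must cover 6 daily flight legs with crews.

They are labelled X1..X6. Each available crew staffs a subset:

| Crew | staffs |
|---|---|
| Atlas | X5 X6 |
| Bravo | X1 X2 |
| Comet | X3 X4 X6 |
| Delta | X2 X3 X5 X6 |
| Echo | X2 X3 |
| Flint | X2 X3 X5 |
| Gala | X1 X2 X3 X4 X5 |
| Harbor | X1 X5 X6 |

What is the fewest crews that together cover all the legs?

Take {Delta, Gala}. Their union is {X1, X2, X3, X4, X5, X6}, which is all 6 legs.
No single crew has all 6 legs (the largest, Gala, has 5), so 2 is optimal.

2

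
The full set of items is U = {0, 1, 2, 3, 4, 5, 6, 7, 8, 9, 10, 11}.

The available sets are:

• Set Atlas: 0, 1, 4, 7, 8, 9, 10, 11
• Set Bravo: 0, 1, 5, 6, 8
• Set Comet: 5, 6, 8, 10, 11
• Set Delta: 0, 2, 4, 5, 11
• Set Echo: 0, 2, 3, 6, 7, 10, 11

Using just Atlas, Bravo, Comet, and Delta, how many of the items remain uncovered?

1

Union of Atlas, Bravo, Comet, Delta = {0, 1, 2, 4, 5, 6, 7, 8, 9, 10, 11}.
Not covered: 3 — 1 item.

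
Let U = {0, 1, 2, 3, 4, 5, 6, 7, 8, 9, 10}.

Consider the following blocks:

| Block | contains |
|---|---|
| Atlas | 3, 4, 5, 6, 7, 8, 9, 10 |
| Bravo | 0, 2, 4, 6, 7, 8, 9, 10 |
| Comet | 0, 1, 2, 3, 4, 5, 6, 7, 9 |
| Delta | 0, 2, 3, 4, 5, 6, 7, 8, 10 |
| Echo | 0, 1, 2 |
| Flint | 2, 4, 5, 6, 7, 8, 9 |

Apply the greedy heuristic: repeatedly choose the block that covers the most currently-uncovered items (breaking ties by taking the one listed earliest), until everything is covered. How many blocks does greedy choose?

Greedy: pick Comet (covers 9 new) → pick Atlas (covers 2 new). Total picks: 2.

2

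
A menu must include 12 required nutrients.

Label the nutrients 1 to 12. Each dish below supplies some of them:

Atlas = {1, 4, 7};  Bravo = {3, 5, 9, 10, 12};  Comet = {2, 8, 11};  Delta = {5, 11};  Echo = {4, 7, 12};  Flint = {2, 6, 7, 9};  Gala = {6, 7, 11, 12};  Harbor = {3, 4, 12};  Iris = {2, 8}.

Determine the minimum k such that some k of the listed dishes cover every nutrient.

4

Atlas and Bravo and Gala and Iris together: Atlas ∪ Bravo ∪ Gala ∪ Iris = {1, 2, 3, 4, 5, 6, 7, 8, 9, 10, 11, 12} — every nutrient is covered.
Only Bravo contains 10, so Bravo is forced; the remaining 7 nutrients need at least 3 more dishes (each remaining dish adds at most 3) — so at least 4 dishes are needed, and 4 is optimal.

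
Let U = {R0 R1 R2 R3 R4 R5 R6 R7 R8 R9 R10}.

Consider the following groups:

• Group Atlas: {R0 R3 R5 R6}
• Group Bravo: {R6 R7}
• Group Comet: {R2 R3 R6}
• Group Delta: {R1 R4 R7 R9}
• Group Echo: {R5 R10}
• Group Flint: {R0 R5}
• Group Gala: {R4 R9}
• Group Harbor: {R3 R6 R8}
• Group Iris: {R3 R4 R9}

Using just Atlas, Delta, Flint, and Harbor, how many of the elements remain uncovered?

2

Union of Atlas, Delta, Flint, Harbor = {R0, R1, R3, R4, R5, R6, R7, R8, R9}.
Not covered: R2, R10 — 2 elements.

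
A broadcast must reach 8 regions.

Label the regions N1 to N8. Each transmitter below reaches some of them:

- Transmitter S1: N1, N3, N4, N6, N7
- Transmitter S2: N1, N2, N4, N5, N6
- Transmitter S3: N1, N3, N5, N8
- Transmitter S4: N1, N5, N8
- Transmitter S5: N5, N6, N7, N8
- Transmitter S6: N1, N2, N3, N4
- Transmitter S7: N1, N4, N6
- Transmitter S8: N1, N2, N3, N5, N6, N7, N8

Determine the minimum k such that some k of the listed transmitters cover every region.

S6 and S8 together: S6 ∪ S8 = {N1, N2, N3, N4, N5, N6, N7, N8} — every region is covered.
No single transmitter has all 8 regions (the largest, S8, has 7), so 2 is optimal.

2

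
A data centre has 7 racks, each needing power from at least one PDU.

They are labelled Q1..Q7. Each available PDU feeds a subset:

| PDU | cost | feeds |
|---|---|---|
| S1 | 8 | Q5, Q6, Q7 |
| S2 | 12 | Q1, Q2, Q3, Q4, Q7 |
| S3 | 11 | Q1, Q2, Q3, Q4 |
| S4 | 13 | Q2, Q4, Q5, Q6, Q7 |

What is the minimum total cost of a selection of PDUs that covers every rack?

19

S1, S3 together cover every rack (S1 ∪ S3 = {Q1, Q2, Q3, Q4, Q5, Q6, Q7}); total cost 8 + 11 = 19.
The greedy pick S2, S1 costs 20; no covering selection beats 19.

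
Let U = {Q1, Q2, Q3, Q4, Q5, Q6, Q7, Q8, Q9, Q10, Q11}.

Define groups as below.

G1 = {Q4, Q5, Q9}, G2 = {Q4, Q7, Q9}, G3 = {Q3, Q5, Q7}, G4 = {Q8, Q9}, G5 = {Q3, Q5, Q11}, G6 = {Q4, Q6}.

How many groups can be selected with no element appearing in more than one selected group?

3

G4, G5, G6 are pairwise disjoint (G4={Q8,Q9}; G5={Q3,Q5,Q11}; G6={Q4,Q6}).
Every remaining group overlaps one of these, and no 4 of the listed groups are pairwise disjoint, so 3 is the maximum.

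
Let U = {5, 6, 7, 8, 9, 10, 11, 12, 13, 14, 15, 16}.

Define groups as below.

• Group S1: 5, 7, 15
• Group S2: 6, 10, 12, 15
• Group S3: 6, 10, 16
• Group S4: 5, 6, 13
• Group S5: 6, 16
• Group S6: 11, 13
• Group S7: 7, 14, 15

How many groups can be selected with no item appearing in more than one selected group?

3

S1, S3, S6 are pairwise disjoint (S1={5,7,15}; S3={6,10,16}; S6={11,13}).
Every remaining group overlaps one of these, and no 4 of the listed groups are pairwise disjoint, so 3 is the maximum.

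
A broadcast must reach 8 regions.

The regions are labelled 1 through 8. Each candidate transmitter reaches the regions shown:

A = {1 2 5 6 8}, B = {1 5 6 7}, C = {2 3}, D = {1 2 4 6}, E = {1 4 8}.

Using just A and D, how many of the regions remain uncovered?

Union of A, D = {1, 2, 4, 5, 6, 8}.
Not covered: 3, 7 — 2 regions.

2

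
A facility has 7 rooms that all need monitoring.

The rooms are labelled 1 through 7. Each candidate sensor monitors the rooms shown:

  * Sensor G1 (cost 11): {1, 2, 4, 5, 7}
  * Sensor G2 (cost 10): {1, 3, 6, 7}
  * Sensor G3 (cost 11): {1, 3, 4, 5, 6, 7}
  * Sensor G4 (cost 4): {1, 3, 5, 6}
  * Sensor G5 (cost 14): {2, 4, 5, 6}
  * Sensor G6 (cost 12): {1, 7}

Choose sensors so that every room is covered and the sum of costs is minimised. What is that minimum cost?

15

G1, G4 together cover every room (G1 ∪ G4 = {1, 2, 3, 4, 5, 6, 7}); total cost 11 + 4 = 15.
No covering selection has total cost below 15.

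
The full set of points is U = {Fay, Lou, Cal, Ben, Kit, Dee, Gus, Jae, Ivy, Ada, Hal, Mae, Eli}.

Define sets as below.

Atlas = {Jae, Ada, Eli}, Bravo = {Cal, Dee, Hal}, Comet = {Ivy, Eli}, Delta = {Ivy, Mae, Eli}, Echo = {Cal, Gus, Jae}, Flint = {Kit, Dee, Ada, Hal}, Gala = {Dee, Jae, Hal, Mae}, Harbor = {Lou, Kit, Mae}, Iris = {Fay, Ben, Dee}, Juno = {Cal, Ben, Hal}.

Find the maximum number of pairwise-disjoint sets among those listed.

Comet, Echo, Harbor, Iris are pairwise disjoint (Comet={Ivy,Eli}; Echo={Cal,Gus,Jae}; Harbor={Lou,Kit,Mae}; Iris={Fay,Ben,Dee}).
Every remaining set overlaps one of these, and no 5 of the listed sets are pairwise disjoint, so 4 is the maximum.

4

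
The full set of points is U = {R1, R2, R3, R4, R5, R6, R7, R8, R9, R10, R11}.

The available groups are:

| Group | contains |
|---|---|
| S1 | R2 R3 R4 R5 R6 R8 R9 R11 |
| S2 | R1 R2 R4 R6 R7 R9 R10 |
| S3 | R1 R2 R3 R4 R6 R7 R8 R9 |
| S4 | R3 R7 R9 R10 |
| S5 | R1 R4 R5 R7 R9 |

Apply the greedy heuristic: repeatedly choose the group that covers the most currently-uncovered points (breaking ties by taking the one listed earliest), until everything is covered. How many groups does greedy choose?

Greedy: pick S1 (covers 8 new) → pick S2 (covers 3 new). Total picks: 2.

2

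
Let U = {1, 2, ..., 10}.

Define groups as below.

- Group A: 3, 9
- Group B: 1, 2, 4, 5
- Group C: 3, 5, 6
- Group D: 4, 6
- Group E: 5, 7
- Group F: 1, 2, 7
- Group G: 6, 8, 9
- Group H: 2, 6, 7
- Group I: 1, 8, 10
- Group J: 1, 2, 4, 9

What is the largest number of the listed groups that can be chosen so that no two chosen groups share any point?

4

A, D, E, I are pairwise disjoint (A={3,9}; D={4,6}; E={5,7}; I={1,8,10}).
Every remaining group overlaps one of these, and no 5 of the listed groups are pairwise disjoint, so 4 is the maximum.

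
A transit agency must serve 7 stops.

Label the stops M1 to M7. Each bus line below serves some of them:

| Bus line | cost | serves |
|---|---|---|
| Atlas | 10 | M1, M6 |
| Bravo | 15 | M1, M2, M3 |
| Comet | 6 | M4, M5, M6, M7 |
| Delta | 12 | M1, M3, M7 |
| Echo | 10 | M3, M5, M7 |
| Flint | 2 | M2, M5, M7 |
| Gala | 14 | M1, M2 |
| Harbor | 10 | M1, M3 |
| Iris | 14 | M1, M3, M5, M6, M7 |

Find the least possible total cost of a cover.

Comet, Flint, Harbor together cover every stop (Comet ∪ Flint ∪ Harbor = {M1, M2, M3, M4, M5, M6, M7}); total cost 6 + 2 + 10 = 18.
No covering selection has total cost below 18.

18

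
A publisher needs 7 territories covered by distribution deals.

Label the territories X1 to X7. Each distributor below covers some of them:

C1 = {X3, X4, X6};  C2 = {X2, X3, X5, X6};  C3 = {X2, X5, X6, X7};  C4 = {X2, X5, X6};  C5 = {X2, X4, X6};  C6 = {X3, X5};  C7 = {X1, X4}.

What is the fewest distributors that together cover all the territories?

3

Take {C2, C3, C7}. Their union is {X1, X2, X3, X4, X5, X6, X7}, which is all 7 territories.
Only C7 contains X1, so C7 is forced; the remaining 5 territories need at least 2 more distributors (each remaining distributor adds at most 4) — so at least 3 distributors are needed, and 3 is optimal.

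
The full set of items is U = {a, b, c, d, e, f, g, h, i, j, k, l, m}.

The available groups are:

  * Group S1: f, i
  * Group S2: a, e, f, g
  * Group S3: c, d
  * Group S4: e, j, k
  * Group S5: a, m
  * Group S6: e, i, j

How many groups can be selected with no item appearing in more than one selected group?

S1, S3, S4, S5 are pairwise disjoint (S1={f,i}; S3={c,d}; S4={e,j,k}; S5={a,m}).
Every remaining group overlaps one of these, and no 5 of the listed groups are pairwise disjoint, so 4 is the maximum.

4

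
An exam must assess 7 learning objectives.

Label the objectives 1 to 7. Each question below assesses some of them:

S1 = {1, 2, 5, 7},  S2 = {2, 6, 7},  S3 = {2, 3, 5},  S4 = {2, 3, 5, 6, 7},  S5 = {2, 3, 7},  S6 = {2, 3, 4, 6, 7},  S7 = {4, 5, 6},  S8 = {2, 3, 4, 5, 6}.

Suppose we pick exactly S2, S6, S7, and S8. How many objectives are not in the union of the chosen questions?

1

Union of S2, S6, S7, S8 = {2, 3, 4, 5, 6, 7}.
Not covered: 1 — 1 objective.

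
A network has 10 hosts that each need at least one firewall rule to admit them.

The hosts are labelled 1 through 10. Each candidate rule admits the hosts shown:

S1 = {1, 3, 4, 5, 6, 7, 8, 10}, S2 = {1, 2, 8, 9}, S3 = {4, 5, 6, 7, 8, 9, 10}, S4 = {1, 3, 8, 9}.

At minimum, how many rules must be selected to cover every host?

2

Take {S1, S2}. Their union is {1, 2, 3, 4, 5, 6, 7, 8, 9, 10}, which is all 10 hosts.
No single rule has all 10 hosts (the largest, S1, has 8), so 2 is optimal.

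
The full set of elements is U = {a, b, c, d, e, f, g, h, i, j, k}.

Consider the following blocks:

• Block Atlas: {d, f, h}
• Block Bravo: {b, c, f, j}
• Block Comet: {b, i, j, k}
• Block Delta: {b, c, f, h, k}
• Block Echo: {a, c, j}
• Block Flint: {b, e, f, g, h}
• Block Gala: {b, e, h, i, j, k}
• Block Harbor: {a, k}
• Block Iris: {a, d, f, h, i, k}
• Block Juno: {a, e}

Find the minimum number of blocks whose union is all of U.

Bravo and Flint and Iris together: Bravo ∪ Flint ∪ Iris = {a, b, c, d, e, f, g, h, i, j, k} — every element is covered.
Only Flint contains g, so Flint is forced; the remaining 6 elements need at least 2 more blocks (each remaining block adds at most 4) — so at least 3 blocks are needed, and 3 is optimal.

3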